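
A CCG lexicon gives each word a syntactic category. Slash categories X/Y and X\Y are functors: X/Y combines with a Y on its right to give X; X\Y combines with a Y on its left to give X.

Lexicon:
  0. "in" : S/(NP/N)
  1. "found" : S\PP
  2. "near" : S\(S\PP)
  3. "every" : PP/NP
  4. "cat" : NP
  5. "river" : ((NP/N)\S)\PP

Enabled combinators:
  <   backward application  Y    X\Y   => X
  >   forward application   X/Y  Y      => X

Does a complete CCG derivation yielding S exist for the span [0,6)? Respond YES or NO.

[0,6] S   >
  [0,1] "in" : S/(NP/N)
  [1,6] NP/N   <
    [1,3] S   <
      [1,2] "found" : S\PP
      [2,3] "near" : S\(S\PP)
    [3,6] (NP/N)\S   <
      [3,5] PP   >
        [3,4] "every" : PP/NP
        [4,5] "cat" : NP
      [5,6] "river" : ((NP/N)\S)\PP

YES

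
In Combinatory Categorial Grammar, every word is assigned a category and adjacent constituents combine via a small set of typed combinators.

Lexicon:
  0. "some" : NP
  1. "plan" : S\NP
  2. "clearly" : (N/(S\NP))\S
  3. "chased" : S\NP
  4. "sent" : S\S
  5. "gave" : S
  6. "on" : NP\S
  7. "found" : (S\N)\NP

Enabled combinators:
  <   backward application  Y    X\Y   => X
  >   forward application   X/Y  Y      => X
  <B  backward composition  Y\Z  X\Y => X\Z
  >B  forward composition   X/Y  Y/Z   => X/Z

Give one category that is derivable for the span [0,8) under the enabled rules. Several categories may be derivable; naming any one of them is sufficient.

[0,8] S   <
  [0,5] N   >
    [0,3] N/(S\NP)   <
      [0,2] S   <
        [0,1] "some" : NP
        [1,2] "plan" : S\NP
      [2,3] "clearly" : (N/(S\NP))\S
    [3,5] S\NP   <B
      [3,4] "chased" : S\NP
      [4,5] "sent" : S\S
  [5,8] S\N   <
    [5,7] NP   <
      [5,6] "gave" : S
      [6,7] "on" : NP\S
    [7,8] "found" : (S\N)\NP

S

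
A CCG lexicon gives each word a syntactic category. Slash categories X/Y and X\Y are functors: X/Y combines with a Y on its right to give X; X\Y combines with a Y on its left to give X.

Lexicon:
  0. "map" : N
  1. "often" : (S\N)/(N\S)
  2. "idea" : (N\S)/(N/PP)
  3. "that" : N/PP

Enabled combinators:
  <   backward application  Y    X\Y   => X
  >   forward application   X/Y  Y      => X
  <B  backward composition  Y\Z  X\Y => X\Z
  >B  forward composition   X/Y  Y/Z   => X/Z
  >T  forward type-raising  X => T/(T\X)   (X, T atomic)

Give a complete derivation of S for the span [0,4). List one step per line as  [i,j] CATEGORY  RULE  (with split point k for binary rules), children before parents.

[0,4] S   <
  [0,1] "map" : N
  [1,4] S\N   >
    [1,2] "often" : (S\N)/(N\S)
    [2,4] N\S   >
      [2,3] "idea" : (N\S)/(N/PP)
      [3,4] "that" : N/PP

[0,1] N  lex  "map"
[1,2] (S\N)/(N\S)  lex  "often"
[2,3] (N\S)/(N/PP)  lex  "idea"
[3,4] N/PP  lex  "that"
[2,4] N\S  >  k=3
[1,4] S\N  >  k=2
[0,4] S  <  k=1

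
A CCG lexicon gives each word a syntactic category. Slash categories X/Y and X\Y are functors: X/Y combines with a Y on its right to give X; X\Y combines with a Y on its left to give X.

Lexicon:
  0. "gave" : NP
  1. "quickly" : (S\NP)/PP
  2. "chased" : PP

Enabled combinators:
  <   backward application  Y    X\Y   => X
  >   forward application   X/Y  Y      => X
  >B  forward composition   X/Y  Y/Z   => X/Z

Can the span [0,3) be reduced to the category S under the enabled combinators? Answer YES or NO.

YES

[0,3] S   <
  [0,1] "gave" : NP
  [1,3] S\NP   >
    [1,2] "quickly" : (S\NP)/PP
    [2,3] "chased" : PP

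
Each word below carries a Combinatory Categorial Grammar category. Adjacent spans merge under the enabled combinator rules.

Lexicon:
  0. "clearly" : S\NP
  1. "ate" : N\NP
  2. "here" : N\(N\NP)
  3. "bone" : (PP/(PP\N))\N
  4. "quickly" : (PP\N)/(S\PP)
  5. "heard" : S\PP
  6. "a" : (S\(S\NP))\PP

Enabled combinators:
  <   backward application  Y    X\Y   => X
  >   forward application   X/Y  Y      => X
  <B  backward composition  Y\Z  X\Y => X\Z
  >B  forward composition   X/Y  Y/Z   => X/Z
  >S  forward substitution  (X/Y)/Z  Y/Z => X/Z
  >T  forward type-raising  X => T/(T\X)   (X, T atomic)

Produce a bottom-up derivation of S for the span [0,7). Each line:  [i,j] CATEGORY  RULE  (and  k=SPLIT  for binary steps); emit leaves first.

[0,1] S\NP  lex  "clearly"
[1,2] N\NP  lex  "ate"
[2,3] N\(N\NP)  lex  "here"
[1,3] N  <  k=2
[3,4] (PP/(PP\N))\N  lex  "bone"
[1,4] PP/(PP\N)  <  k=3
[4,5] (PP\N)/(S\PP)  lex  "quickly"
[5,6] S\PP  lex  "heard"
[4,6] PP\N  >  k=5
[1,6] PP  >  k=4
[6,7] (S\(S\NP))\PP  lex  "a"
[1,7] S\(S\NP)  <  k=6
[0,7] S  <  k=1

[0,7] S   <
  [0,1] "clearly" : S\NP
  [1,7] S\(S\NP)   <
    [1,6] PP   >
      [1,4] PP/(PP\N)   <
        [1,3] N   <
          [1,2] "ate" : N\NP
          [2,3] "here" : N\(N\NP)
        [3,4] "bone" : (PP/(PP\N))\N
      [4,6] PP\N   >
        [4,5] "quickly" : (PP\N)/(S\PP)
        [5,6] "heard" : S\PP
    [6,7] "a" : (S\(S\NP))\PP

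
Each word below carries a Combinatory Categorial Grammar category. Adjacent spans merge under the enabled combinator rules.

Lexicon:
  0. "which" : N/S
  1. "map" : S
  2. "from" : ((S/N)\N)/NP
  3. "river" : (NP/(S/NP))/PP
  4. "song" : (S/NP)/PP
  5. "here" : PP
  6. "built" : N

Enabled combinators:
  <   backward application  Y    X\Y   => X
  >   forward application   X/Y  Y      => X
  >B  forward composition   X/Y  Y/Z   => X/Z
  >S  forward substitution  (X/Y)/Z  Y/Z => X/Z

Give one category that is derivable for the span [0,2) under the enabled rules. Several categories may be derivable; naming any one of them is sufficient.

N

[0,7] S   >
  [0,6] S/N   <
    [0,2] N   >
      [0,1] "which" : N/S
      [1,2] "map" : S
    [2,6] (S/N)\N   >
      [2,3] "from" : ((S/N)\N)/NP
      [3,6] NP   >
        [3,5] NP/PP   >S
          [3,4] "river" : (NP/(S/NP))/PP
          [4,5] "song" : (S/NP)/PP
        [5,6] "here" : PP
  [6,7] "built" : N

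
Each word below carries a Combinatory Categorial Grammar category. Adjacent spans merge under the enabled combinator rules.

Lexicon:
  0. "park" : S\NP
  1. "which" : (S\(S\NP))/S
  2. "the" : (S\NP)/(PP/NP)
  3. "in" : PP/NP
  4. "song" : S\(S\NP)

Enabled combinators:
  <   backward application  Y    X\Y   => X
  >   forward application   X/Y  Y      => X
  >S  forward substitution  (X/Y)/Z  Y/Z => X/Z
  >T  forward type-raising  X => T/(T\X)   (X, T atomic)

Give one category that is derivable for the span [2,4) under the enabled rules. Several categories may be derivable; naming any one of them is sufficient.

S\NP

[0,5] S   <
  [0,1] "park" : S\NP
  [1,5] S\(S\NP)   >
    [1,2] "which" : (S\(S\NP))/S
    [2,5] S   <
      [2,4] S\NP   >
        [2,3] "the" : (S\NP)/(PP/NP)
        [3,4] "in" : PP/NP
      [4,5] "song" : S\(S\NP)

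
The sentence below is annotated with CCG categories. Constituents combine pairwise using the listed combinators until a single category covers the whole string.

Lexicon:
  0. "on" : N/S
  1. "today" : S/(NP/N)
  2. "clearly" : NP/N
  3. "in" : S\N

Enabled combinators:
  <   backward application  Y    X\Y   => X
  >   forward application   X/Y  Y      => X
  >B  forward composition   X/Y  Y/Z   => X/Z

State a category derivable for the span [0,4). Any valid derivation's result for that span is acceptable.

[0,4] S   <
  [0,3] N   >
    [0,1] "on" : N/S
    [1,3] S   >
      [1,2] "today" : S/(NP/N)
      [2,3] "clearly" : NP/N
  [3,4] "in" : S\N

S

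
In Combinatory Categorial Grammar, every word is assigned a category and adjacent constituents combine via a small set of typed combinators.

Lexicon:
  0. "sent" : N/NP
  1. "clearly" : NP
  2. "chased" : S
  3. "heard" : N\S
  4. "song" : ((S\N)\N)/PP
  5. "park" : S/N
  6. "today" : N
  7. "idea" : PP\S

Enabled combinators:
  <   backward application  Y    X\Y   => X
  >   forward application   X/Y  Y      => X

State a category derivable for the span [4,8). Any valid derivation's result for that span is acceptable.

(S\N)\N

[0,8] S   <
  [0,2] N   >
    [0,1] "sent" : N/NP
    [1,2] "clearly" : NP
  [2,8] S\N   <
    [2,4] N   <
      [2,3] "chased" : S
      [3,4] "heard" : N\S
    [4,8] (S\N)\N   >
      [4,5] "song" : ((S\N)\N)/PP
      [5,8] PP   <
        [5,7] S   >
          [5,6] "park" : S/N
          [6,7] "today" : N
        [7,8] "idea" : PP\S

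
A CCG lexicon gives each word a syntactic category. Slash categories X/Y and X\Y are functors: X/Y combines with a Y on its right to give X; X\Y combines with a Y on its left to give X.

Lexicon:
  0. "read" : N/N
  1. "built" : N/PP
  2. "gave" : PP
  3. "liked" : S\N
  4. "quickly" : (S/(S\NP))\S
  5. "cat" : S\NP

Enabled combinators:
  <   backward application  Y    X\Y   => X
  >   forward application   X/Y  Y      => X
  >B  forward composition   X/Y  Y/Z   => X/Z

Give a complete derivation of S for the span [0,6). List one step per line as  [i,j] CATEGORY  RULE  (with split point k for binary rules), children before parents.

[0,1] N/N  lex  "read"
[1,2] N/PP  lex  "built"
[0,2] N/PP  >B  k=1
[2,3] PP  lex  "gave"
[0,3] N  >  k=2
[3,4] S\N  lex  "liked"
[0,4] S  <  k=3
[4,5] (S/(S\NP))\S  lex  "quickly"
[0,5] S/(S\NP)  <  k=4
[5,6] S\NP  lex  "cat"
[0,6] S  >  k=5

[0,6] S   >
  [0,5] S/(S\NP)   <
    [0,4] S   <
      [0,3] N   >
        [0,2] N/PP   >B
          [0,1] "read" : N/N
          [1,2] "built" : N/PP
        [2,3] "gave" : PP
      [3,4] "liked" : S\N
    [4,5] "quickly" : (S/(S\NP))\S
  [5,6] "cat" : S\NP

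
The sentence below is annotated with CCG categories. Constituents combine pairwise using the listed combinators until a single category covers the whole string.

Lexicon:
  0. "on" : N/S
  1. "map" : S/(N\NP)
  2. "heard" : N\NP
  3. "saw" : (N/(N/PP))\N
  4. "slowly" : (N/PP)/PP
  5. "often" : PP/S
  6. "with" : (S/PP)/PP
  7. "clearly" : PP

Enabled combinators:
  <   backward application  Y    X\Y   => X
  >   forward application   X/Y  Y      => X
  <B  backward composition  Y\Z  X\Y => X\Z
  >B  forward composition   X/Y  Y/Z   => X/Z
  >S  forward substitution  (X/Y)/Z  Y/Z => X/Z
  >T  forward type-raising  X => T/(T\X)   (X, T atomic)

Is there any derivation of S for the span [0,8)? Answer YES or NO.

NO

N/S S/(N\NP) N\NP (N/(N/PP))\N (N/PP)/PP PP/S (S/PP)/PP PP
CKY chart[0,8] = {N, N/(N\N), N/PP, NP/(NP\N), PP/(PP\N), S/(S\N)}; S ∉ chart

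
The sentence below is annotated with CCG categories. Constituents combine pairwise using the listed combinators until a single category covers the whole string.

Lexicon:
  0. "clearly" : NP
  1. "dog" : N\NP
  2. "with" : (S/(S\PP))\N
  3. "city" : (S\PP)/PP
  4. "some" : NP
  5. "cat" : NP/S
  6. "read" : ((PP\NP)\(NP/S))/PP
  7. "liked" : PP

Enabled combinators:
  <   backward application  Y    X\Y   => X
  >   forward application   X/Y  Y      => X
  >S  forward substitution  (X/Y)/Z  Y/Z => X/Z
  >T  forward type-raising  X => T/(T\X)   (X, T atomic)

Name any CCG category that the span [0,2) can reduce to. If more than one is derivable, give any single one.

N

[0,8] S   >
  [0,3] S/(S\PP)   <
    [0,2] N   <
      [0,1] "clearly" : NP
      [1,2] "dog" : N\NP
    [2,3] "with" : (S/(S\PP))\N
  [3,8] S\PP   >
    [3,4] "city" : (S\PP)/PP
    [4,8] PP   >
      [4,5] PP/(PP\NP)   >T
        [4,5] "some" : NP
      [5,8] PP\NP   <
        [5,6] "cat" : NP/S
        [6,8] (PP\NP)\(NP/S)   >
          [6,7] "read" : ((PP\NP)\(NP/S))/PP
          [7,8] "liked" : PP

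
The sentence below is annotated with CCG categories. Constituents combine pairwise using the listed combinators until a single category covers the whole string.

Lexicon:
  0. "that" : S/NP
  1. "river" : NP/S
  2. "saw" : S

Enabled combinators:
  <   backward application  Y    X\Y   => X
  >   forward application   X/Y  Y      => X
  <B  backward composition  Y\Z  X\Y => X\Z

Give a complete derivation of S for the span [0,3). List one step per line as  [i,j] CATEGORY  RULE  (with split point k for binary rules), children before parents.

[0,1] S/NP  lex  "that"
[1,2] NP/S  lex  "river"
[2,3] S  lex  "saw"
[1,3] NP  >  k=2
[0,3] S  >  k=1

[0,3] S   >
  [0,1] "that" : S/NP
  [1,3] NP   >
    [1,2] "river" : NP/S
    [2,3] "saw" : S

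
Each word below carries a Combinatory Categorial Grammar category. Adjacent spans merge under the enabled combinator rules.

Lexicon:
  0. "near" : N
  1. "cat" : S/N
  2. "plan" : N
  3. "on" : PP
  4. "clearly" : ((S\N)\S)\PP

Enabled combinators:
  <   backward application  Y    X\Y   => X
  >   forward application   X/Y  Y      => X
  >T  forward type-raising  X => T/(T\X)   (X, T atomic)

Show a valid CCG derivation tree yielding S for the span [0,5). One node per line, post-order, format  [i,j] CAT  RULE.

[0,1] N  lex  "near"
[1,2] S/N  lex  "cat"
[2,3] N  lex  "plan"
[1,3] S  >  k=2
[3,4] PP  lex  "on"
[4,5] ((S\N)\S)\PP  lex  "clearly"
[3,5] (S\N)\S  <  k=4
[1,5] S\N  <  k=3
[0,5] S  <  k=1

[0,5] S   <
  [0,1] "near" : N
  [1,5] S\N   <
    [1,3] S   >
      [1,2] "cat" : S/N
      [2,3] "plan" : N
    [3,5] (S\N)\S   <
      [3,4] "on" : PP
      [4,5] "clearly" : ((S\N)\S)\PP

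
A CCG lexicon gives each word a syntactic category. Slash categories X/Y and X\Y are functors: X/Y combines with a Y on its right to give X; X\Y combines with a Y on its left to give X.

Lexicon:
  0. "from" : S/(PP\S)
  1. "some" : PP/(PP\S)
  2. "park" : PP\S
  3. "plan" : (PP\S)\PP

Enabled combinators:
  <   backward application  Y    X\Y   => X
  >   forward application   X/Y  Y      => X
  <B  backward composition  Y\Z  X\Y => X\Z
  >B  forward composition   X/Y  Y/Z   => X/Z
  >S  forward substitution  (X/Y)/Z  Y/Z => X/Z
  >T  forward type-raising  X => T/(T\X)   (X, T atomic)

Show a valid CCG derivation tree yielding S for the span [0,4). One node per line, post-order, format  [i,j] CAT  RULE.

[0,4] S   >
  [0,1] "from" : S/(PP\S)
  [1,4] PP\S   <
    [1,3] PP   >
      [1,2] "some" : PP/(PP\S)
      [2,3] "park" : PP\S
    [3,4] "plan" : (PP\S)\PP

[0,1] S/(PP\S)  lex  "from"
[1,2] PP/(PP\S)  lex  "some"
[2,3] PP\S  lex  "park"
[1,3] PP  >  k=2
[3,4] (PP\S)\PP  lex  "plan"
[1,4] PP\S  <  k=3
[0,4] S  >  k=1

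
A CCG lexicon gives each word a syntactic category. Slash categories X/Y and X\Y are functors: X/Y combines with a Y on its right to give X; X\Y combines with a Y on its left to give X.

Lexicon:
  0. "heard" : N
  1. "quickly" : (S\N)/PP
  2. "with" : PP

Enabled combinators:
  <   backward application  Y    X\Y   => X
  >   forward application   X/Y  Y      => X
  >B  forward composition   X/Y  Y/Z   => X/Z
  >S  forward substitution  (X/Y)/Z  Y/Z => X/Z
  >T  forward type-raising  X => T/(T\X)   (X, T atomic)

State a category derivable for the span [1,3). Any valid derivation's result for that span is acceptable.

S\N

[0,3] S   <
  [0,1] "heard" : N
  [1,3] S\N   >
    [1,2] "quickly" : (S\N)/PP
    [2,3] "with" : PP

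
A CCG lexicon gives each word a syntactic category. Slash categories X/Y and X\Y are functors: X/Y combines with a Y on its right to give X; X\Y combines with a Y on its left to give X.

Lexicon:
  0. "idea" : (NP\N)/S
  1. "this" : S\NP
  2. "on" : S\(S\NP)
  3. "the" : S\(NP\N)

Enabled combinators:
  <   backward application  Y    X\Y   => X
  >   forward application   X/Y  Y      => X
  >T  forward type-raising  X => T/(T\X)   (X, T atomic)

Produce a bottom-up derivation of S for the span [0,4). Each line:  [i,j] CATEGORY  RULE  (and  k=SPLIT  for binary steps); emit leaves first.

[0,1] (NP\N)/S  lex  "idea"
[1,2] S\NP  lex  "this"
[2,3] S\(S\NP)  lex  "on"
[1,3] S  <  k=2
[0,3] NP\N  >  k=1
[3,4] S\(NP\N)  lex  "the"
[0,4] S  <  k=3

[0,4] S   <
  [0,3] NP\N   >
    [0,1] "idea" : (NP\N)/S
    [1,3] S   <
      [1,2] "this" : S\NP
      [2,3] "on" : S\(S\NP)
  [3,4] "the" : S\(NP\N)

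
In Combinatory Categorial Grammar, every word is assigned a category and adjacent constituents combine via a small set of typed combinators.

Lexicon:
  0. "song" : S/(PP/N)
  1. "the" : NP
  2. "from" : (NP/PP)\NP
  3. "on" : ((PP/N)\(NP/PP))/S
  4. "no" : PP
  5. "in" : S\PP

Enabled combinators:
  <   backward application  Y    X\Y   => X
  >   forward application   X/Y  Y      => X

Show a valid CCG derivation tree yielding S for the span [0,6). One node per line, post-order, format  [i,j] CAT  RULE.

[0,6] S   >
  [0,1] "song" : S/(PP/N)
  [1,6] PP/N   <
    [1,3] NP/PP   <
      [1,2] "the" : NP
      [2,3] "from" : (NP/PP)\NP
    [3,6] (PP/N)\(NP/PP)   >
      [3,4] "on" : ((PP/N)\(NP/PP))/S
      [4,6] S   <
        [4,5] "no" : PP
        [5,6] "in" : S\PP

[0,1] S/(PP/N)  lex  "song"
[1,2] NP  lex  "the"
[2,3] (NP/PP)\NP  lex  "from"
[1,3] NP/PP  <  k=2
[3,4] ((PP/N)\(NP/PP))/S  lex  "on"
[4,5] PP  lex  "no"
[5,6] S\PP  lex  "in"
[4,6] S  <  k=5
[3,6] (PP/N)\(NP/PP)  >  k=4
[1,6] PP/N  <  k=3
[0,6] S  >  k=1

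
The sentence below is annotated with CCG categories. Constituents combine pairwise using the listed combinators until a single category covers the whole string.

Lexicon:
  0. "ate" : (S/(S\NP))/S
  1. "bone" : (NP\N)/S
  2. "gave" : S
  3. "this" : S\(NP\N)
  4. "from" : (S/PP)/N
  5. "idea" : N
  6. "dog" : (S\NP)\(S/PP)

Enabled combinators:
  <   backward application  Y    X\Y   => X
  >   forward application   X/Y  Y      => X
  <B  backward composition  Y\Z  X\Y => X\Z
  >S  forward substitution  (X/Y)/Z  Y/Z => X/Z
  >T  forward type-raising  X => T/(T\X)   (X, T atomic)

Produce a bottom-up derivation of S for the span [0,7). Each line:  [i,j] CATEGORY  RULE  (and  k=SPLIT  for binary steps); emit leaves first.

[0,7] S   >
  [0,4] S/(S\NP)   >
    [0,1] "ate" : (S/(S\NP))/S
    [1,4] S   <
      [1,3] NP\N   >
        [1,2] "bone" : (NP\N)/S
        [2,3] "gave" : S
      [3,4] "this" : S\(NP\N)
  [4,7] S\NP   <
    [4,6] S/PP   >
      [4,5] "from" : (S/PP)/N
      [5,6] "idea" : N
    [6,7] "dog" : (S\NP)\(S/PP)

[0,1] (S/(S\NP))/S  lex  "ate"
[1,2] (NP\N)/S  lex  "bone"
[2,3] S  lex  "gave"
[1,3] NP\N  >  k=2
[3,4] S\(NP\N)  lex  "this"
[1,4] S  <  k=3
[0,4] S/(S\NP)  >  k=1
[4,5] (S/PP)/N  lex  "from"
[5,6] N  lex  "idea"
[4,6] S/PP  >  k=5
[6,7] (S\NP)\(S/PP)  lex  "dog"
[4,7] S\NP  <  k=6
[0,7] S  >  k=4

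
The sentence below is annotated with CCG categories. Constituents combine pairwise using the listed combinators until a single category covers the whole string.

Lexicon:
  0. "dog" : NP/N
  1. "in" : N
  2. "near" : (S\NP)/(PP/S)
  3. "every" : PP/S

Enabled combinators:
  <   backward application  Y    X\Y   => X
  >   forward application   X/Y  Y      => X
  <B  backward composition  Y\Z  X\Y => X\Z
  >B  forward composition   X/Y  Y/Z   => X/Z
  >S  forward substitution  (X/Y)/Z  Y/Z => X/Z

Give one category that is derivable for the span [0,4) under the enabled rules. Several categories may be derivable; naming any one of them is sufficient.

[0,4] S   <
  [0,2] NP   >
    [0,1] "dog" : NP/N
    [1,2] "in" : N
  [2,4] S\NP   >
    [2,3] "near" : (S\NP)/(PP/S)
    [3,4] "every" : PP/S

S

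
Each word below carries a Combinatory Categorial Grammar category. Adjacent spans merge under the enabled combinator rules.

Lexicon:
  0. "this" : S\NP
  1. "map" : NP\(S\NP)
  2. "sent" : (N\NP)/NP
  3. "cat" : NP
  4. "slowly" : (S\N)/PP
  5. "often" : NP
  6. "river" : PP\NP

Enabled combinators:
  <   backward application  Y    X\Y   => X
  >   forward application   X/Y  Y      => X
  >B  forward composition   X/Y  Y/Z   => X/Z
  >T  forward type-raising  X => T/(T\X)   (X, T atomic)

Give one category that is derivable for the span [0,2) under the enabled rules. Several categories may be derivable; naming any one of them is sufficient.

NP

[0,7] S   <
  [0,4] N   <
    [0,2] NP   <
      [0,1] "this" : S\NP
      [1,2] "map" : NP\(S\NP)
    [2,4] N\NP   >
      [2,3] "sent" : (N\NP)/NP
      [3,4] "cat" : NP
  [4,7] S\N   >
    [4,5] "slowly" : (S\N)/PP
    [5,7] PP   >
      [5,6] PP/(PP\NP)   >T
        [5,6] "often" : NP
      [6,7] "river" : PP\NP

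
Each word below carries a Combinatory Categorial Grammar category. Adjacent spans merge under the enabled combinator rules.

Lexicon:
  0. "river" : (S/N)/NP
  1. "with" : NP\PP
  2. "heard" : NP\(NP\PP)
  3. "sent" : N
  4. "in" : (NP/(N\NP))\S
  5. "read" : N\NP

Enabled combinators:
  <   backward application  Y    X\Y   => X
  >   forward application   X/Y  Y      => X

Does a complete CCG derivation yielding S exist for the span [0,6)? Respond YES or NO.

NO

(S/N)/NP NP\PP NP\(NP\PP) N (NP/(N\NP))\S N\NP
CKY chart[0,6] = {NP}; S ∉ chart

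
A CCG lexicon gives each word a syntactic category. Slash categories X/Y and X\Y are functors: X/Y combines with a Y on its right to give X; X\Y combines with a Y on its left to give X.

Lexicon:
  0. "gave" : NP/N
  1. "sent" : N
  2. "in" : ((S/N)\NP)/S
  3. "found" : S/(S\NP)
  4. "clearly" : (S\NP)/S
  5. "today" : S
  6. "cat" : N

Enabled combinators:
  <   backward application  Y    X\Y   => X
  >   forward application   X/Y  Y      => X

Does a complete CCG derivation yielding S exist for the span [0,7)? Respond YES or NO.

YES

[0,7] S   >
  [0,6] S/N   <
    [0,2] NP   >
      [0,1] "gave" : NP/N
      [1,2] "sent" : N
    [2,6] (S/N)\NP   >
      [2,3] "in" : ((S/N)\NP)/S
      [3,6] S   >
        [3,4] "found" : S/(S\NP)
        [4,6] S\NP   >
          [4,5] "clearly" : (S\NP)/S
          [5,6] "today" : S
  [6,7] "cat" : N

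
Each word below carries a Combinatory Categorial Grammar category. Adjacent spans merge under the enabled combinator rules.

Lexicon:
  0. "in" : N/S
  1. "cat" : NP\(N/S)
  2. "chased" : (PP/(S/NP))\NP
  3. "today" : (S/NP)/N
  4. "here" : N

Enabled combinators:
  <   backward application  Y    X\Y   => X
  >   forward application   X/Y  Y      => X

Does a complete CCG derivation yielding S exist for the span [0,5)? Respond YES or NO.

NO

N/S NP\(N/S) (PP/(S/NP))\NP (S/NP)/N N
CKY chart[0,5] = {PP}; S ∉ chart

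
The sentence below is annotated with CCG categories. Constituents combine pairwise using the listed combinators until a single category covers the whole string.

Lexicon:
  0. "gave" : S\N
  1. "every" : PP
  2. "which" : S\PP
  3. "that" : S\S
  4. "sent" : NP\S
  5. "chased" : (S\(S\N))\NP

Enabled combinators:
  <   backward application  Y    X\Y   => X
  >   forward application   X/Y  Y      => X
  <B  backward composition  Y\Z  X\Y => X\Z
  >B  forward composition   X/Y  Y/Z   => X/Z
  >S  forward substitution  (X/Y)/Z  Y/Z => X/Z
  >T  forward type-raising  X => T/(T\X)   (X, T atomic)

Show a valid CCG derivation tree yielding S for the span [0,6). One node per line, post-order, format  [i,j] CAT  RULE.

[0,6] S   <
  [0,1] "gave" : S\N
  [1,6] S\(S\N)   <
    [1,5] NP   <
      [1,3] S   <
        [1,2] "every" : PP
        [2,3] "which" : S\PP
      [3,5] NP\S   <B
        [3,4] "that" : S\S
        [4,5] "sent" : NP\S
    [5,6] "chased" : (S\(S\N))\NP

[0,1] S\N  lex  "gave"
[1,2] PP  lex  "every"
[2,3] S\PP  lex  "which"
[1,3] S  <  k=2
[3,4] S\S  lex  "that"
[4,5] NP\S  lex  "sent"
[3,5] NP\S  <B  k=4
[1,5] NP  <  k=3
[5,6] (S\(S\N))\NP  lex  "chased"
[1,6] S\(S\N)  <  k=5
[0,6] S  <  k=1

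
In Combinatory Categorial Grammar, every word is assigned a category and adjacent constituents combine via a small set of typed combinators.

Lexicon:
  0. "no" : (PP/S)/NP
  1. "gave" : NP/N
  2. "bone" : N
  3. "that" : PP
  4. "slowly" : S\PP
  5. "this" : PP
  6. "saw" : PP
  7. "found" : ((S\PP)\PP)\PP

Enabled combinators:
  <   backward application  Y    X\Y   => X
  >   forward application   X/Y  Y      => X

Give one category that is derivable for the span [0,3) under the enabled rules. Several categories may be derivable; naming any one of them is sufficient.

PP/S

[0,8] S   <
  [0,5] PP   >
    [0,3] PP/S   >
      [0,1] "no" : (PP/S)/NP
      [1,3] NP   >
        [1,2] "gave" : NP/N
        [2,3] "bone" : N
    [3,5] S   <
      [3,4] "that" : PP
      [4,5] "slowly" : S\PP
  [5,8] S\PP   <
    [5,6] "this" : PP
    [6,8] (S\PP)\PP   <
      [6,7] "saw" : PP
      [7,8] "found" : ((S\PP)\PP)\PP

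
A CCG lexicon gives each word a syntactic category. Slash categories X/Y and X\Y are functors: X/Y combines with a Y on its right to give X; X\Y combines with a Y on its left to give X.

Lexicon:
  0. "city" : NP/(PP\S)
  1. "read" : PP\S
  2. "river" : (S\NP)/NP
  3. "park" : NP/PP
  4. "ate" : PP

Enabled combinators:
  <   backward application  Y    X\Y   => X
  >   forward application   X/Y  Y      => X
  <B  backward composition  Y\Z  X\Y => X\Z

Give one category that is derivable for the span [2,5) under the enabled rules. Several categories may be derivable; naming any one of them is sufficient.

[0,5] S   <
  [0,2] NP   >
    [0,1] "city" : NP/(PP\S)
    [1,2] "read" : PP\S
  [2,5] S\NP   >
    [2,3] "river" : (S\NP)/NP
    [3,5] NP   >
      [3,4] "park" : NP/PP
      [4,5] "ate" : PP

S\NP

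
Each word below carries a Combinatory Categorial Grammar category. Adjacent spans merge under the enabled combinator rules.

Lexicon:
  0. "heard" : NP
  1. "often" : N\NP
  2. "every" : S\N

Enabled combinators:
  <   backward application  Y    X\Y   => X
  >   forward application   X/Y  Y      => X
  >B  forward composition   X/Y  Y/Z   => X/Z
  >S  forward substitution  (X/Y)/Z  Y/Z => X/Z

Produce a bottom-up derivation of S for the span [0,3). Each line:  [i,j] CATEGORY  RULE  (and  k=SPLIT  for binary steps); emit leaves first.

[0,3] S   <
  [0,2] N   <
    [0,1] "heard" : NP
    [1,2] "often" : N\NP
  [2,3] "every" : S\N

[0,1] NP  lex  "heard"
[1,2] N\NP  lex  "often"
[0,2] N  <  k=1
[2,3] S\N  lex  "every"
[0,3] S  <  k=2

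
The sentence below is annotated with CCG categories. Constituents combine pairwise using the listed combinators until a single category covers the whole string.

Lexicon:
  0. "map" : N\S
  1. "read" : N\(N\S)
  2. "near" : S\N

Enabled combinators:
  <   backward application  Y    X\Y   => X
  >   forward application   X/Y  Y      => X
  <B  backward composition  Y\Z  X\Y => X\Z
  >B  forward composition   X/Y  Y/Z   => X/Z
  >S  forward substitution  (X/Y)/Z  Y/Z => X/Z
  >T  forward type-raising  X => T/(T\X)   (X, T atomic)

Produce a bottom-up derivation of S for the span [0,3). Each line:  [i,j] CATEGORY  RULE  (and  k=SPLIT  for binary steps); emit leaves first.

[0,1] N\S  lex  "map"
[1,2] N\(N\S)  lex  "read"
[0,2] N  <  k=1
[2,3] S\N  lex  "near"
[0,3] S  <  k=2

[0,3] S   <
  [0,2] N   <
    [0,1] "map" : N\S
    [1,2] "read" : N\(N\S)
  [2,3] "near" : S\N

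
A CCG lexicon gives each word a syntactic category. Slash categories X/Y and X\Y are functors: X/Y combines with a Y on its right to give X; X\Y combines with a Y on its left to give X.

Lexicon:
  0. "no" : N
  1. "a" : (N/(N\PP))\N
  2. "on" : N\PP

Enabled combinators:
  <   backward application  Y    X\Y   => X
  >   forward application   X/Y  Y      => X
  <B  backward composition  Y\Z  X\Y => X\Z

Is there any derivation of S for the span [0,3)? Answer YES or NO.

N (N/(N\PP))\N N\PP
CKY chart[0,3] = {N}; S ∉ chart

NO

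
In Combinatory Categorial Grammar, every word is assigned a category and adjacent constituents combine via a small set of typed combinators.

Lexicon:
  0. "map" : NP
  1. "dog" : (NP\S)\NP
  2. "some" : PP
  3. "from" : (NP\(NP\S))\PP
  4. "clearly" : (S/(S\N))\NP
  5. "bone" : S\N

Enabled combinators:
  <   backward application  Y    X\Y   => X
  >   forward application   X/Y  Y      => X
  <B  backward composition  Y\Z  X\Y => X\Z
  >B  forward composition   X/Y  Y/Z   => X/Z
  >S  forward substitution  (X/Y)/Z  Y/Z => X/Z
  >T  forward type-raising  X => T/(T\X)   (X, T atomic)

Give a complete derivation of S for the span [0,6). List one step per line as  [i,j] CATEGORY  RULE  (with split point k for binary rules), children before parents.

[0,6] S   >
  [0,5] S/(S\N)   <
    [0,4] NP   <
      [0,2] NP\S   <
        [0,1] "map" : NP
        [1,2] "dog" : (NP\S)\NP
      [2,4] NP\(NP\S)   <
        [2,3] "some" : PP
        [3,4] "from" : (NP\(NP\S))\PP
    [4,5] "clearly" : (S/(S\N))\NP
  [5,6] "bone" : S\N

[0,1] NP  lex  "map"
[1,2] (NP\S)\NP  lex  "dog"
[0,2] NP\S  <  k=1
[2,3] PP  lex  "some"
[3,4] (NP\(NP\S))\PP  lex  "from"
[2,4] NP\(NP\S)  <  k=3
[0,4] NP  <  k=2
[4,5] (S/(S\N))\NP  lex  "clearly"
[0,5] S/(S\N)  <  k=4
[5,6] S\N  lex  "bone"
[0,6] S  >  k=5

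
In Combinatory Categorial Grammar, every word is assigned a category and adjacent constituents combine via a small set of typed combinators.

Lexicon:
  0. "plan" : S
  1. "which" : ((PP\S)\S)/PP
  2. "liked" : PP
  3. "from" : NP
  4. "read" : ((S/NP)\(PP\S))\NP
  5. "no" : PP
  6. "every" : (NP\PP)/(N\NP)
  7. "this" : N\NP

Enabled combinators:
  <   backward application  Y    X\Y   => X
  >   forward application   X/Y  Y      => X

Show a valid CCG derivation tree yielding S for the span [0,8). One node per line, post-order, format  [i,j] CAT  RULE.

[0,1] S  lex  "plan"
[1,2] ((PP\S)\S)/PP  lex  "which"
[2,3] PP  lex  "liked"
[1,3] (PP\S)\S  >  k=2
[0,3] PP\S  <  k=1
[3,4] NP  lex  "from"
[4,5] ((S/NP)\(PP\S))\NP  lex  "read"
[3,5] (S/NP)\(PP\S)  <  k=4
[0,5] S/NP  <  k=3
[5,6] PP  lex  "no"
[6,7] (NP\PP)/(N\NP)  lex  "every"
[7,8] N\NP  lex  "this"
[6,8] NP\PP  >  k=7
[5,8] NP  <  k=6
[0,8] S  >  k=5

[0,8] S   >
  [0,5] S/NP   <
    [0,3] PP\S   <
      [0,1] "plan" : S
      [1,3] (PP\S)\S   >
        [1,2] "which" : ((PP\S)\S)/PP
        [2,3] "liked" : PP
    [3,5] (S/NP)\(PP\S)   <
      [3,4] "from" : NP
      [4,5] "read" : ((S/NP)\(PP\S))\NP
  [5,8] NP   <
    [5,6] "no" : PP
    [6,8] NP\PP   >
      [6,7] "every" : (NP\PP)/(N\NP)
      [7,8] "this" : N\NP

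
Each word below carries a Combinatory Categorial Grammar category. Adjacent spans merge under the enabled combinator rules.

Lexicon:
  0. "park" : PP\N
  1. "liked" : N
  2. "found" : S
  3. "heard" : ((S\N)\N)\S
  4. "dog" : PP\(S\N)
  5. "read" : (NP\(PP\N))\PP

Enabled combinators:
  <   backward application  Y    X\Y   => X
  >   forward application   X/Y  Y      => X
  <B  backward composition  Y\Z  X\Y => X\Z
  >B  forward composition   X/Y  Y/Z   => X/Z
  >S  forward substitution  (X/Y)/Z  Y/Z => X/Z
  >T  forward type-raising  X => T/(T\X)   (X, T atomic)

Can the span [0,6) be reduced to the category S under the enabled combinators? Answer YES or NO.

NO

PP\N N S ((S\N)\N)\S PP\(S\N) (NP\(PP\N))\PP
CKY chart[0,6] = {N/(N\NP), NP, NP/(NP\NP), PP/(PP\NP), S/(S\NP)}; S ∉ chart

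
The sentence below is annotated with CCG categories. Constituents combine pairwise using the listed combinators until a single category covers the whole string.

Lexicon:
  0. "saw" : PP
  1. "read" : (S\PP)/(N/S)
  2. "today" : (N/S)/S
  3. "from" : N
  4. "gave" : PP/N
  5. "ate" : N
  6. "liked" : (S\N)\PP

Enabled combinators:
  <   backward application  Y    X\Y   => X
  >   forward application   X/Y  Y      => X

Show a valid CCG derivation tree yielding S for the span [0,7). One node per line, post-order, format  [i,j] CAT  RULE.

[0,1] PP  lex  "saw"
[1,2] (S\PP)/(N/S)  lex  "read"
[2,3] (N/S)/S  lex  "today"
[3,4] N  lex  "from"
[4,5] PP/N  lex  "gave"
[5,6] N  lex  "ate"
[4,6] PP  >  k=5
[6,7] (S\N)\PP  lex  "liked"
[4,7] S\N  <  k=6
[3,7] S  <  k=4
[2,7] N/S  >  k=3
[1,7] S\PP  >  k=2
[0,7] S  <  k=1

[0,7] S   <
  [0,1] "saw" : PP
  [1,7] S\PP   >
    [1,2] "read" : (S\PP)/(N/S)
    [2,7] N/S   >
      [2,3] "today" : (N/S)/S
      [3,7] S   <
        [3,4] "from" : N
        [4,7] S\N   <
          [4,6] PP   >
            [4,5] "gave" : PP/N
            [5,6] "ate" : N
          [6,7] "liked" : (S\N)\PP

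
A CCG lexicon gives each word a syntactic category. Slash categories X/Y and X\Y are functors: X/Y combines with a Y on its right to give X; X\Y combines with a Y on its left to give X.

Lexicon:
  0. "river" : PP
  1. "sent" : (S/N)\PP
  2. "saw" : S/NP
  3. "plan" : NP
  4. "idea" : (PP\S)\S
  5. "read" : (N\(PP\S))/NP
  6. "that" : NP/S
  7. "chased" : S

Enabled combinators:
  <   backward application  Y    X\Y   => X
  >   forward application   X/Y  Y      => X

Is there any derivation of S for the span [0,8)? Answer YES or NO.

[0,8] S   >
  [0,2] S/N   <
    [0,1] "river" : PP
    [1,2] "sent" : (S/N)\PP
  [2,8] N   <
    [2,5] PP\S   <
      [2,4] S   >
        [2,3] "saw" : S/NP
        [3,4] "plan" : NP
      [4,5] "idea" : (PP\S)\S
    [5,8] N\(PP\S)   >
      [5,6] "read" : (N\(PP\S))/NP
      [6,8] NP   >
        [6,7] "that" : NP/S
        [7,8] "chased" : S

YES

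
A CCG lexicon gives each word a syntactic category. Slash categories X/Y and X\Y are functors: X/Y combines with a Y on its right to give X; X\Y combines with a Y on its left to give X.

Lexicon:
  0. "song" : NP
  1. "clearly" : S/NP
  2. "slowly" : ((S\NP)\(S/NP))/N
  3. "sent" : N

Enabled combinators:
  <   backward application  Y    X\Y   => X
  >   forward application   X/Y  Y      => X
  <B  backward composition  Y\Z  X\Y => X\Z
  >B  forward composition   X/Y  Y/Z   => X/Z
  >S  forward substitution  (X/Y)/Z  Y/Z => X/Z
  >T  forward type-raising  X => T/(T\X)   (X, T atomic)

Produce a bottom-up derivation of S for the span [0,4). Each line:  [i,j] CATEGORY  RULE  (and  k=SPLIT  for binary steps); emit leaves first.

[0,1] NP  lex  "song"
[0,1] S/(S\NP)  >T
[1,2] S/NP  lex  "clearly"
[2,3] ((S\NP)\(S/NP))/N  lex  "slowly"
[3,4] N  lex  "sent"
[2,4] (S\NP)\(S/NP)  >  k=3
[1,4] S\NP  <  k=2
[0,4] S  >  k=1

[0,4] S   >
  [0,1] S/(S\NP)   >T
    [0,1] "song" : NP
  [1,4] S\NP   <
    [1,2] "clearly" : S/NP
    [2,4] (S\NP)\(S/NP)   >
      [2,3] "slowly" : ((S\NP)\(S/NP))/N
      [3,4] "sent" : N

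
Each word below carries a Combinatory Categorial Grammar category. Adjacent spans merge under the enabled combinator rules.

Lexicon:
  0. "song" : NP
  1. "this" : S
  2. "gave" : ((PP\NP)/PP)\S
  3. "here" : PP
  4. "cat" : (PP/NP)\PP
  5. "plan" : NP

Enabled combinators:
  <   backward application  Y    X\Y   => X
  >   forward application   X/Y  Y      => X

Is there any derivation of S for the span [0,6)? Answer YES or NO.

NO

NP S ((PP\NP)/PP)\S PP (PP/NP)\PP NP
CKY chart[0,6] = {PP}; S ∉ chart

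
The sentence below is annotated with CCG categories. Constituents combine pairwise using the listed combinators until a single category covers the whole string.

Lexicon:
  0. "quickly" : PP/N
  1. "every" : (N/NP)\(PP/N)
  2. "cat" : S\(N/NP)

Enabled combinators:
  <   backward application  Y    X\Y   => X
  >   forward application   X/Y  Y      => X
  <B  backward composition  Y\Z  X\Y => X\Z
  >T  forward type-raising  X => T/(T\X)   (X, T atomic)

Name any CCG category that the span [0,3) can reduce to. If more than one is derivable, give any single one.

[0,3] S   <
  [0,2] N/NP   <
    [0,1] "quickly" : PP/N
    [1,2] "every" : (N/NP)\(PP/N)
  [2,3] "cat" : S\(N/NP)

S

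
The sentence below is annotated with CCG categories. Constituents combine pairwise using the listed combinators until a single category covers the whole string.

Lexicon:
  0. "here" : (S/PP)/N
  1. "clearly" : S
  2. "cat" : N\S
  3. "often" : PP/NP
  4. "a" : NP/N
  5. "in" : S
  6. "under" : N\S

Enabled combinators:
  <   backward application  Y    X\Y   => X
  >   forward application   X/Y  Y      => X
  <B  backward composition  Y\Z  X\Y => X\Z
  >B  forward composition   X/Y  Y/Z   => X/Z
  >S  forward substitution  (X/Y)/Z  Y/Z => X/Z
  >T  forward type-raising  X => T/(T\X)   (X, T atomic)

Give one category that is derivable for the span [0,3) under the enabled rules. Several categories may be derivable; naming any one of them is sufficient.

S/PP

[0,7] S   >
  [0,3] S/PP   >
    [0,1] "here" : (S/PP)/N
    [1,3] N   >
      [1,2] N/(N\S)   >T
        [1,2] "clearly" : S
      [2,3] "cat" : N\S
  [3,7] PP   >
    [3,4] "often" : PP/NP
    [4,7] NP   >
      [4,5] "a" : NP/N
      [5,7] N   <
        [5,6] "in" : S
        [6,7] "under" : N\S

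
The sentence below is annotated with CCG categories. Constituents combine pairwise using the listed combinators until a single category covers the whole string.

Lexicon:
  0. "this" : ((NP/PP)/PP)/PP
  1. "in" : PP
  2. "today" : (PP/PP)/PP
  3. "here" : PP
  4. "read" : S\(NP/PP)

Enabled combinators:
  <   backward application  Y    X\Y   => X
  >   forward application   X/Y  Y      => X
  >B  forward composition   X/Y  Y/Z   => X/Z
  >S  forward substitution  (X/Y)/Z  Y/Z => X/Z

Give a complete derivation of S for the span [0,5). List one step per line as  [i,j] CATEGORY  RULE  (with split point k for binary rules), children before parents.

[0,1] ((NP/PP)/PP)/PP  lex  "this"
[1,2] PP  lex  "in"
[0,2] (NP/PP)/PP  >  k=1
[2,3] (PP/PP)/PP  lex  "today"
[3,4] PP  lex  "here"
[2,4] PP/PP  >  k=3
[0,4] NP/PP  >S  k=2
[4,5] S\(NP/PP)  lex  "read"
[0,5] S  <  k=4

[0,5] S   <
  [0,4] NP/PP   >S
    [0,2] (NP/PP)/PP   >
      [0,1] "this" : ((NP/PP)/PP)/PP
      [1,2] "in" : PP
    [2,4] PP/PP   >
      [2,3] "today" : (PP/PP)/PP
      [3,4] "here" : PP
  [4,5] "read" : S\(NP/PP)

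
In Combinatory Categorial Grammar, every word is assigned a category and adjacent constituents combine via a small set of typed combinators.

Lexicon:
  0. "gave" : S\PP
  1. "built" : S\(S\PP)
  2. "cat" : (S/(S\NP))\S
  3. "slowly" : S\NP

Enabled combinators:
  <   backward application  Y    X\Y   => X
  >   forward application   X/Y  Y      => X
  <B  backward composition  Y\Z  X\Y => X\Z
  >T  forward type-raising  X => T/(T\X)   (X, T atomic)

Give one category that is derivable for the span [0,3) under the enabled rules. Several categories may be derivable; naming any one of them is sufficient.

S/(S\NP)

[0,4] S   >
  [0,3] S/(S\NP)   <
    [0,2] S   <
      [0,1] "gave" : S\PP
      [1,2] "built" : S\(S\PP)
    [2,3] "cat" : (S/(S\NP))\S
  [3,4] "slowly" : S\NP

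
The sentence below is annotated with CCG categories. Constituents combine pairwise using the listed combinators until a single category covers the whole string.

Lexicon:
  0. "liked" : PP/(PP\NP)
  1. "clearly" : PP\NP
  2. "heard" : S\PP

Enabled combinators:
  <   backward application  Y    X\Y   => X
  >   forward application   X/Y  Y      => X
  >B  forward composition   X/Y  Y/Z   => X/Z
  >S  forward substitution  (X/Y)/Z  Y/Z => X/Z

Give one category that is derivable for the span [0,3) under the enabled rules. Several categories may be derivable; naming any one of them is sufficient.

S

[0,3] S   <
  [0,2] PP   >
    [0,1] "liked" : PP/(PP\NP)
    [1,2] "clearly" : PP\NP
  [2,3] "heard" : S\PP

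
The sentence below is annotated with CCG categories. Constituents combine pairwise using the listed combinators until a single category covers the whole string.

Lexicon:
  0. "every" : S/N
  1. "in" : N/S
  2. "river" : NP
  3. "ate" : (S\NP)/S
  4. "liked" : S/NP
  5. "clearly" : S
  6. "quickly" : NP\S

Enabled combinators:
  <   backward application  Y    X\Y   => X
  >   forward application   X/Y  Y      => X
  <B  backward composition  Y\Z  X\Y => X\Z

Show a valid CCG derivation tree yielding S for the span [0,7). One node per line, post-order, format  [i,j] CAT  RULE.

[0,7] S   >
  [0,1] "every" : S/N
  [1,7] N   >
    [1,2] "in" : N/S
    [2,7] S   <
      [2,3] "river" : NP
      [3,7] S\NP   >
        [3,4] "ate" : (S\NP)/S
        [4,7] S   >
          [4,5] "liked" : S/NP
          [5,7] NP   <
            [5,6] "clearly" : S
            [6,7] "quickly" : NP\S

[0,1] S/N  lex  "every"
[1,2] N/S  lex  "in"
[2,3] NP  lex  "river"
[3,4] (S\NP)/S  lex  "ate"
[4,5] S/NP  lex  "liked"
[5,6] S  lex  "clearly"
[6,7] NP\S  lex  "quickly"
[5,7] NP  <  k=6
[4,7] S  >  k=5
[3,7] S\NP  >  k=4
[2,7] S  <  k=3
[1,7] N  >  k=2
[0,7] S  >  k=1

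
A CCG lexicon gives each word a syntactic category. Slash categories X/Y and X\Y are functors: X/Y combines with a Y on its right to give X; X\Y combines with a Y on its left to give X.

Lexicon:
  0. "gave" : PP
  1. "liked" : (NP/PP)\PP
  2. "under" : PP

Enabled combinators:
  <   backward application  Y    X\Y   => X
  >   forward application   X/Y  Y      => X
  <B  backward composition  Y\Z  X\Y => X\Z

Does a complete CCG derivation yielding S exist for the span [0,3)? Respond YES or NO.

NO

PP (NP/PP)\PP PP
CKY chart[0,3] = {NP}; S ∉ chart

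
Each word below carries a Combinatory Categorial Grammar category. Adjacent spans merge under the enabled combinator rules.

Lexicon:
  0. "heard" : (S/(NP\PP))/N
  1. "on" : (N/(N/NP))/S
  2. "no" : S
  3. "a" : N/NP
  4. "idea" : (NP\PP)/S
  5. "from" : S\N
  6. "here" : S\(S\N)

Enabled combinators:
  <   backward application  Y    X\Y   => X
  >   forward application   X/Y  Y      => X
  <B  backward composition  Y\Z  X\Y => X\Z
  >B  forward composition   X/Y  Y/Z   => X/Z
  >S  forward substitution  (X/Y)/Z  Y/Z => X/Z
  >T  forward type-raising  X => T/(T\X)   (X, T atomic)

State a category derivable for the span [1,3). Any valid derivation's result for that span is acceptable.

N/(N/NP)

[0,7] S   >
  [0,4] S/(NP\PP)   >
    [0,1] "heard" : (S/(NP\PP))/N
    [1,4] N   >
      [1,3] N/(N/NP)   >
        [1,2] "on" : (N/(N/NP))/S
        [2,3] "no" : S
      [3,4] "a" : N/NP
  [4,7] NP\PP   >
    [4,5] "idea" : (NP\PP)/S
    [5,7] S   <
      [5,6] "from" : S\N
      [6,7] "here" : S\(S\N)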